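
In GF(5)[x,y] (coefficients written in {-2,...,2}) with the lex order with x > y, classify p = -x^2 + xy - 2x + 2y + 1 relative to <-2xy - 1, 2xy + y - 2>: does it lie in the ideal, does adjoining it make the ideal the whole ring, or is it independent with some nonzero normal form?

-x^2 + xy - 2x + 2y + 1 lies in I (it reduces to 0).

First compute the reduced Gröbner basis of I by Buchberger's algorithm.
f_1 = -2xy - 1, LT = xy.
f_2 = 2xy + y - 2, LT = xy.

S(f_1,f_2): lcm = xy. S = 2y - 1.
  leading term y: no divisor's leading term divides it; move 2y to the remainder.
  leading term 1: no divisor's leading term divides it; move -1 to the remainder.
  remainder 2y - 1 ≠ 0; add h_3 = 2y - 1 to the basis.

S(f_1,h_3): lcm = xy. S = -2x - 2.
  leading term x: no divisor's leading term divides it; move -2x to the remainder.
  leading term 1: no divisor's leading term divides it; move -2 to the remainder.
  remainder -2x - 2 ≠ 0; add h_4 = -2x - 2 to the basis.

S(f_2,h_3): lcm = xy. S = -2x - 2y - 1.
  leading term x: subtract (1)·h_4 from -2x - 2y - 1 → -2y + 1
  leading term y: subtract (-1)·h_3 from -2y + 1 → 0
  remainder 0.

S(f_1,h_4): lcm = xy. S = -y - 2.
  leading term y: subtract (2)·h_3 from -y - 2 → 0
  remainder 0.

S(f_2,h_4): lcm = xy. S = 2y - 1.
  leading term y: subtract (1)·h_3 from 2y - 1 → 0
  remainder 0.

S(h_3,h_4): leading monomials are coprime, so the S-polynomial reduces to 0 (Buchberger's first criterion).
Every S-polynomial of the final basis reduces to 0, so we have a Gröbner basis.
Inter-reduce: drop elements whose leading term is divisible by another's, tail-reduce, and make monic.
Reduced Gröbner basis: {x + 1, y + 2}.
Label its elements g_1 = x + 1, g_2 = y + 2.

Reduce p = -x^2 + xy - 2x + 2y + 1 modulo G:
  leading term x^2: subtract (-x)·g_1 from -x^2 + xy - 2x + 2y + 1 → xy - x + 2y + 1
  leading term xy: subtract (y)·g_1 from xy - x + 2y + 1 → -x + y + 1
  leading term x: subtract (-1)·g_1 from -x + y + 1 → y + 2
  leading term y: subtract (1)·g_2 from y + 2 → 0
  normal form = 0.
Since the normal form is 0, p ∈ I.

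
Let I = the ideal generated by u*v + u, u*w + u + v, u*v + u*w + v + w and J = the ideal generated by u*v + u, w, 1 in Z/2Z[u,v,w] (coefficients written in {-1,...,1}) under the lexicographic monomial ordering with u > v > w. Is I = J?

Equality of ideals is decidable: compute both reduced Gröbner bases (unique for the ordering) and check whether they agree.
Buchberger on the first generating set:
f_1 = u*v + u, LT = u*v.
f_2 = u*w + u + v, LT = u*w.
f_3 = u*v + u*w + v + w, LT = u*v.

S(f_1,f_2): lcm = u*v*w. S = u*v + u*w + v**2.
  leading term u*v: subtract (1)·f_1 from u*v + u*w + v**2 → u*w + u + v**2
  leading term u*w: subtract (1)·f_2 from u*w + u + v**2 → v**2 + v
  leading term v**2: no divisor's leading term divides it; move v**2 to the remainder.
  leading term v: no divisor's leading term divides it; move v to the remainder.
  remainder v**2 + v ≠ 0; add g_4 = v**2 + v to the basis.

S(f_1,f_3): lcm = u*v. S = u*w + u + v + w.
  leading term u*w: subtract (1)·f_2 from u*w + u + v + w → w
  leading term w: no divisor's leading term divides it; move w to the remainder.
  remainder w ≠ 0; add g_5 = w to the basis.

S(f_2,g_5): lcm = u*w. S = u + v.
  leading term u: no divisor's leading term divides it; move u to the remainder.
  leading term v: no divisor's leading term divides it; move v to the remainder.
  remainder u + v ≠ 0; add g_6 = u + v to the basis.

The other S-polynomials (S(f_2,f_3), S(f_1,g_4), S(f_2,g_4), S(f_3,g_4), S(f_1,g_5), S(f_3,g_5), S(g_4,g_5), S(f_1,g_6), S(f_2,g_6), S(f_3,g_6), S(g_4,g_6), S(g_5,g_6)) all reduce to 0 modulo the current basis, so we have a Gröbner basis.
Inter-reduce: drop elements whose leading term is divisible by another's, tail-reduce, and make monic.
Reduced Gröbner basis: {u + v, v**2 + v, w}.

Buchberger on the second generating set:
h_1 = u*v + u, LT = u*v.
h_2 = w, LT = w.
h_3 = 1, LT = 1.

The S-polynomials (S(h_1,h_2), S(h_1,h_3), S(h_2,h_3)) all reduce to 0 modulo the current basis, so we have a Gröbner basis.
Inter-reduce: drop elements whose leading term is divisible by another's, tail-reduce, and make monic.
Reduced Gröbner basis: {1}.

These differ, so the ideals are not equal.

No, the ideals differ.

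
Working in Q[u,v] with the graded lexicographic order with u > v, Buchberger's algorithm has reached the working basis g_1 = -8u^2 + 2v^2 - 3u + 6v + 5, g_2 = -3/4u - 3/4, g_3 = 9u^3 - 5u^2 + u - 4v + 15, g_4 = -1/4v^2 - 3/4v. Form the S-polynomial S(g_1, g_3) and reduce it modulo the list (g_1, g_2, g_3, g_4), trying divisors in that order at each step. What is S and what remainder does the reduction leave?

lcm(LM(g_1), LM(g_3)) = u^3.
S = (lcm/LT(g_1))·g_1 − (lcm/LT(g_3))·g_3 = -1/4uv^2 + 67/72u^2 - 3/4uv - 53/72u + 4/9v - 5/3.
Reduce S modulo (g_1, g_2, g_3, g_4) in that order:
  leading term uv^2: subtract (1/3v^2)·g_2 from -1/4uv^2 + 67/72u^2 - 3/4uv - 53/72u + 4/9v - 5/3 → 67/72u^2 - 3/4uv + 1/4v^2 - 53/72u + 4/9v - 5/3
  leading term u^2: subtract (-67/576)·g_1 from 67/72u^2 - 3/4uv + 1/4v^2 - 53/72u + 4/9v - 5/3 → -3/4uv + 139/288v^2 - 625/576u + 329/288v - 625/576
  leading term uv: subtract (v)·g_2 from -3/4uv + 139/288v^2 - 625/576u + 329/288v - 625/576 → 139/288v^2 - 625/576u + 545/288v - 625/576
  leading term v^2: subtract (-139/72)·g_4 from 139/288v^2 - 625/576u + 545/288v - 625/576 → -625/576u + 4/9v - 625/576
  leading term u: subtract (625/432)·g_2 from -625/576u + 4/9v - 625/576 → 4/9v
  leading term v: no divisor's leading term divides it; move 4/9v to the remainder.
The remainder 4/9v is nonzero, so it would be added as the next basis element.

S(g_1, g_3) = -1/4uv^2 + 67/72u^2 - 3/4uv - 53/72u + 4/9v - 5/3; remainder on division = 4/9v.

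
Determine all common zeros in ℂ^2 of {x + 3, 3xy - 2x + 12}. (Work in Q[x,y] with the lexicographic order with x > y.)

{(-3, 2)}

Compute a lex Gröbner basis by Buchberger's algorithm.
f_1 = x + 3, LT = x.
f_2 = 3xy - 2x + 12, LT = xy.

S(f_1,f_2): lcm = xy. S = 2/3x + 3y - 4.
  leading term x: subtract (2/3)·f_1 from 2/3x + 3y - 4 → 3y - 6
  leading term y: no divisor's leading term divides it; move 3y to the remainder.
  leading term 1: no divisor's leading term divides it; move -6 to the remainder.
  remainder 3y - 6 ≠ 0; add h_3 = 3y - 6 to the basis.

The other S-polynomials (S(f_1,h_3), S(f_2,h_3)) all reduce to 0 modulo the current basis, so we have a Gröbner basis.
Inter-reduce: drop elements whose leading term is divisible by another's, tail-reduce, and make monic.
Reduced Gröbner basis: {x + 3, y - 2}.

A lex Gröbner basis eliminates variables successively. Here y - 2 depends only on y, with roots {2}; lifting each root through the earlier basis elements recovers the full solutions.
  y = 2: the earlier basis element becomes x + 3 = 0, giving x = -3 — point (-3, 2).
Check: every point annihilates each of the original generators.
Zero-dimensionality of the ideal guarantees finitely many solutions over ℂ.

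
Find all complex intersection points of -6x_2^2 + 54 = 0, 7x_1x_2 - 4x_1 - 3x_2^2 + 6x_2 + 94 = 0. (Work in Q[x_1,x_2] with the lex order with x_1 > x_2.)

{(49/25, -3), (-5, 3)}

Compute a lex Gröbner basis by Buchberger's algorithm.
f_1 = -6x_2^2 + 54, LT = x_2^2.
f_2 = 7x_1x_2 - 4x_1 - 3x_2^2 + 6x_2 + 94, LT = x_1x_2.

S(f_1,f_2): lcm = x_1x_2^2. S = 4/7x_1x_2 - 9x_1 + 3/7x_2^3 - 6/7x_2^2 - 94/7x_2.
  reduce S modulo (f_1, f_2):
  remainder -425/49x_1 - 493/49x_2 - 646/49 ≠ 0; add h_3 = -425/49x_1 - 493/49x_2 - 646/49 to the basis.

The other S-polynomials (S(f_1,h_3), S(f_2,h_3)) all reduce to 0 modulo the current basis, so we have a Gröbner basis.
Inter-reduce: drop elements whose leading term is divisible by another's, tail-reduce, and make monic.
Reduced Gröbner basis: {x_1 + 29/25x_2 + 38/25, x_2^2 - 9}.

Since the basis is lex-ordered, x_2^2 - 9 is univariate in x_2. Its roots are {-3, 3}. Back-substituting each root into the other basis elements fixes the other coordinates.
  x_2 = -3: the earlier basis element becomes x_1 - 49/25 = 0, giving x_1 = 49/25 — point (49/25, -3).
  x_2 = 3: the earlier basis element becomes x_1 + 5 = 0, giving x_1 = -5 — point (-5, 3).
Zero-dimensionality of the ideal guarantees finitely many solutions over ℂ.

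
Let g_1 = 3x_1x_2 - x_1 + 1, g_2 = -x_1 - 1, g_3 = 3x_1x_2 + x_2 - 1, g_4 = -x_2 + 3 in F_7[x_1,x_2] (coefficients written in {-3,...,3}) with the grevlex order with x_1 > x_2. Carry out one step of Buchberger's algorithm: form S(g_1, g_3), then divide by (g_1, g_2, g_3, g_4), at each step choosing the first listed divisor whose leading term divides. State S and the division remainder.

lcm(LM(g_1), LM(g_3)) = x_1x_2.
S = (lcm/LT(g_1))·g_1 − (lcm/LT(g_3))·g_3 = 2x_1 + 2x_2 + 3.
Reduce S modulo (g_1, g_2, g_3, g_4) in that order:
  leading term x_1: subtract (-2)·g_2 from 2x_1 + 2x_2 + 3 → 2x_2 + 1
  leading term x_2: subtract (-2)·g_4 from 2x_2 + 1 → 0
The remainder is 0, so this S-polynomial contributes no new basis element.
This is the inner loop of Buchberger's algorithm — each nonzero remainder becomes a new basis element.

S(g_1, g_3) = 2x_1 + 2x_2 + 3; remainder on division = 0.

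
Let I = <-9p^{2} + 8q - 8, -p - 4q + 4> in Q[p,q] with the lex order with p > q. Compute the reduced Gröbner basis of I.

G = {p + 4q - 4, q^{2} - \tfrac{37}{18}q + \tfrac{19}{18}}

Buchberger's algorithm terminates because the ascending chain of leading-term ideals stabilizes.

f_1 = -9p^{2} + 8q - 8, LT = p^{2}.
f_2 = -p - 4q + 4, LT = p.

S(f_1,f_2): lcm = p^{2}. S = -4pq + 4p - \tfrac{8}{9}q + \tfrac{8}{9}.
  leading term pq: subtract (4q)·f_2 from -4pq + 4p - \tfrac{8}{9}q + \tfrac{8}{9} → 4p + 16q^{2} - \tfrac{152}{9}q + \tfrac{8}{9}
  leading term p: subtract (-4)·f_2 from 4p + 16q^{2} - \tfrac{152}{9}q + \tfrac{8}{9} → 16q^{2} - \tfrac{296}{9}q + \tfrac{152}{9}
  leading term q^{2}: no divisor's leading term divides it; move 16q^{2} to the remainder.
  leading term q: no divisor's leading term divides it; move -\tfrac{296}{9}q to the remainder.
  leading term 1: no divisor's leading term divides it; move \tfrac{152}{9} to the remainder.
  remainder 16q^{2} - \tfrac{296}{9}q + \tfrac{152}{9} ≠ 0; add g_3 = 16q^{2} - \tfrac{296}{9}q + \tfrac{152}{9} to the basis.

The other S-polynomials (S(f_1,g_3), S(f_2,g_3)) all reduce to 0 modulo the current basis, so we have a Gröbner basis.
Inter-reduce: drop elements whose leading term is divisible by another's, tail-reduce, and make monic.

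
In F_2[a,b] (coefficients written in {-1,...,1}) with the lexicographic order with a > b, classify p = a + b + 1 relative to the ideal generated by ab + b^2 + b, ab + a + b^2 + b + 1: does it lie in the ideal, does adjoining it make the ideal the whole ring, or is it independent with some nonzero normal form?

a + b + 1 is independent of I; its normal form modulo I is b.

First compute the reduced Gröbner basis of I by Buchberger's algorithm.
f_1 = ab + b^2 + b, LT = ab.
f_2 = ab + a + b^2 + b + 1, LT = ab.

S(f_1,f_2): lcm = ab. S = a + 1.
  leading term a: no divisor's leading term divides it; move a to the remainder.
  leading term 1: no divisor's leading term divides it; move 1 to the remainder.
  remainder a + 1 ≠ 0; add h_3 = a + 1 to the basis.

S(f_1,h_3): lcm = ab. S = b^2.
  leading term b^2: no divisor's leading term divides it; move b^2 to the remainder.
  remainder b^2 ≠ 0; add h_4 = b^2 to the basis.

The other S-polynomials (S(f_2,h_3), S(f_1,h_4), S(f_2,h_4), S(h_3,h_4)) all reduce to 0 modulo the current basis, so we have a Gröbner basis.
Inter-reduce: drop elements whose leading term is divisible by another's, tail-reduce, and make monic.
Reduced Gröbner basis: {a + 1, b^2}.
Label its elements g_1 = a + 1, g_2 = b^2.

Reduce p = a + b + 1 modulo G:
  leading term a: subtract (1)·g_1 from a + b + 1 → b
  leading term b: no divisor's leading term divides it; move b to the remainder.
  normal form = b.
The normal form is nonzero, so p ∉ I. Since p minus its normal form lies in I, I + (p) = I + (r) where r = b; decide whether this ideal is the whole ring.
Run Buchberger on G together with r (pairs among the g_i already reduce to 0 since G is a Gröbner basis):
g_1 = a + 1, LT = a.
g_2 = b^2, LT = b^2.
r = b, LT = b.

The S-polynomials (S(g_1,g_2), S(g_1,r), S(g_2,r)) all reduce to 0 modulo the current basis, so we have a Gröbner basis.
Inter-reduce: drop elements whose leading term is divisible by another's, tail-reduce, and make monic.
Reduced Gröbner basis: {a + 1, b}.
The reduced Gröbner basis of I + (p) is {a + 1, b} ≠ {1}, a proper ideal, so the enlarged system stays consistent: p is independent of I, with normal form b.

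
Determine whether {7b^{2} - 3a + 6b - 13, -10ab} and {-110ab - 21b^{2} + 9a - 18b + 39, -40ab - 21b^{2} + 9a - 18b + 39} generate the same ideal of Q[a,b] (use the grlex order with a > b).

For a fixed monomial order, each ideal has a unique reduced Gröbner basis; comparing bases decides equality.
Buchberger on the first generating set:
f_1 = 7b^{2} - 3a + 6b - 13, LT = b^{2}.
f_2 = -10ab, LT = ab.

S(f_1,f_2): lcm = ab^{2}. S = -\tfrac{3}{7}a^{2} + \tfrac{6}{7}ab - \tfrac{13}{7}a.
  leading term a^{2}: no divisor's leading term divides it; move -\tfrac{3}{7}a^{2} to the remainder.
  leading term ab: subtract (-\tfrac{3}{35})·f_2 from \tfrac{6}{7}ab - \tfrac{13}{7}a → -\tfrac{13}{7}a
  leading term a: no divisor's leading term divides it; move -\tfrac{13}{7}a to the remainder.
  remainder -\tfrac{3}{7}a^{2} - \tfrac{13}{7}a ≠ 0; add g_3 = -\tfrac{3}{7}a^{2} - \tfrac{13}{7}a to the basis.

The other S-polynomials (S(f_1,g_3), S(f_2,g_3)) all reduce to 0 modulo the current basis, so we have a Gröbner basis.
Inter-reduce: drop elements whose leading term is divisible by another's, tail-reduce, and make monic.
Reduced Gröbner basis: {a^{2} + \tfrac{13}{3}a, ab, b^{2} - \tfrac{3}{7}a + \tfrac{6}{7}b - \tfrac{13}{7}}.

Buchberger on the second generating set:
h_1 = -110ab - 21b^{2} + 9a - 18b + 39, LT = ab.
h_2 = -40ab - 21b^{2} + 9a - 18b + 39, LT = ab.

S(h_1,h_2): lcm = ab. S = -\tfrac{147}{440}b^{2} + \tfrac{63}{440}a - \tfrac{63}{220}b + \tfrac{273}{440}.
  leading term b^{2}: no divisor's leading term divides it; move -\tfrac{147}{440}b^{2} to the remainder.
  leading term a: no divisor's leading term divides it; move \tfrac{63}{440}a to the remainder.
  leading term b: no divisor's leading term divides it; move -\tfrac{63}{220}b to the remainder.
  leading term 1: no divisor's leading term divides it; move \tfrac{273}{440} to the remainder.
  remainder -\tfrac{147}{440}b^{2} + \tfrac{63}{440}a - \tfrac{63}{220}b + \tfrac{273}{440} ≠ 0; add k_3 = -\tfrac{147}{440}b^{2} + \tfrac{63}{440}a - \tfrac{63}{220}b + \tfrac{273}{440} to the basis.

S(h_1,k_3): lcm = ab^{2}. S = \tfrac{21}{110}b^{3} + \tfrac{3}{7}a^{2} - \tfrac{723}{770}ab + \tfrac{9}{55}b^{2} + \tfrac{13}{7}a - \tfrac{39}{110}b.
  leading term b^{3}: subtract (-\tfrac{4}{7}b)·k_3 from \tfrac{21}{110}b^{3} + \tfrac{3}{7}a^{2} - \tfrac{723}{770}ab + \tfrac{9}{55}b^{2} + \tfrac{13}{7}a - \tfrac{39}{110}b → \tfrac{3}{7}a^{2} - \tfrac{6}{7}ab + \tfrac{13}{7}a
  leading term a^{2}: no divisor's leading term divides it; move \tfrac{3}{7}a^{2} to the remainder.
  leading term ab: subtract (\tfrac{3}{385})·h_1 from -\tfrac{6}{7}ab + \tfrac{13}{7}a → \tfrac{9}{55}b^{2} + \tfrac{688}{385}a + \tfrac{54}{385}b - \tfrac{117}{385}
  leading term b^{2}: subtract (-\tfrac{24}{49})·k_3 from \tfrac{9}{55}b^{2} + \tfrac{688}{385}a + \tfrac{54}{385}b - \tfrac{117}{385} → \tfrac{13}{7}a
  leading term a: no divisor's leading term divides it; move \tfrac{13}{7}a to the remainder.
  remainder \tfrac{3}{7}a^{2} + \tfrac{13}{7}a ≠ 0; add k_4 = \tfrac{3}{7}a^{2} + \tfrac{13}{7}a to the basis.

The other S-polynomials (S(h_2,k_3), S(h_1,k_4), S(h_2,k_4), S(k_3,k_4)) all reduce to 0 modulo the current basis, so we have a Gröbner basis.
Inter-reduce: drop elements whose leading term is divisible by another's, tail-reduce, and make monic.
Reduced Gröbner basis: {a^{2} + \tfrac{13}{3}a, ab, b^{2} - \tfrac{3}{7}a + \tfrac{6}{7}b - \tfrac{13}{7}}.

Same reduced basis, so the two generating sets span the same ideal.
The choice of monomial ordering does not affect the verdict — as long as both bases are computed under the same ordering, their equality decides ideal equality.

Yes, the ideals are equal.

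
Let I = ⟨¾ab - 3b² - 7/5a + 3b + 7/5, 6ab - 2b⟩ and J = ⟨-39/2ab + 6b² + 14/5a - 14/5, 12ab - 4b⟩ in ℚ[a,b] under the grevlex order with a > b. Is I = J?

Yes, the ideals are equal.

Equality of ideals is decidable: compute both reduced Gröbner bases (unique for the ordering) and check whether they agree.
Buchberger on the first generating set:
f_1 = ¾ab - 3b² - 7/5a + 3b + 7/5, LT = ab.
f_2 = 6ab - 2b, LT = ab.

S(f_1,f_2): lcm = ab. S = -4b² - 28/15a + 13/3b + 28/15.
  leading term b²: no divisor's leading term divides it; move -4b² to the remainder.
  leading term a: no divisor's leading term divides it; move -28/15a to the remainder.
  leading term b: no divisor's leading term divides it; move 13/3b to the remainder.
  leading term 1: no divisor's leading term divides it; move 28/15 to the remainder.
  remainder -4b² - 28/15a + 13/3b + 28/15 ≠ 0; add g_3 = -4b² - 28/15a + 13/3b + 28/15 to the basis.

S(f_1,g_3): lcm = ab². S = -4b³ - 7/15a² - 47/60ab + 4b² + 7/15a + 28/15b.
  leading term b³: subtract (b)·g_3 from -4b³ - 7/15a² - 47/60ab + 4b² + 7/15a + 28/15b → -7/15a² + 13/12ab - ⅓b² + 7/15a
  leading term a²: no divisor's leading term divides it; move -7/15a² to the remainder.
  leading term ab: subtract (13/9)·f_1 from 13/12ab - ⅓b² + 7/15a → 4b² + 112/45a - 13/3b - 91/45
  leading term b²: subtract (-1)·g_3 from 4b² + 112/45a - 13/3b - 91/45 → 28/45a - 7/45
  leading term a: no divisor's leading term divides it; move 28/45a to the remainder.
  leading term 1: no divisor's leading term divides it; move -7/45 to the remainder.
  remainder -7/15a² + 28/45a - 7/45 ≠ 0; add g_4 = -7/15a² + 28/45a - 7/45 to the basis.

The other S-polynomials (S(f_2,g_3), S(f_1,g_4), S(f_2,g_4), S(g_3,g_4)) all reduce to 0 modulo the current basis, so we have a Gröbner basis.
Inter-reduce: drop elements whose leading term is divisible by another's, tail-reduce, and make monic.
Reduced Gröbner basis: {a² - 4/3a + ⅓, ab - ⅓b, b² + 7/15a - 13/12b - 7/15}.

Buchberger on the second generating set:
h_1 = -39/2ab + 6b² + 14/5a - 14/5, LT = ab.
h_2 = 12ab - 4b, LT = ab.

S(h_1,h_2): lcm = ab. S = -4/13b² - 28/195a + ⅓b + 28/195.
  leading term b²: no divisor's leading term divides it; move -4/13b² to the remainder.
  leading term a: no divisor's leading term divides it; move -28/195a to the remainder.
  leading term b: no divisor's leading term divides it; move ⅓b to the remainder.
  leading term 1: no divisor's leading term divides it; move 28/195 to the remainder.
  remainder -4/13b² - 28/195a + ⅓b + 28/195 ≠ 0; add k_3 = -4/13b² - 28/195a + ⅓b + 28/195 to the basis.

S(h_1,k_3): lcm = ab². S = -4/13b³ - 7/15a² + 733/780ab + 7/15a + 28/195b.
  leading term b³: subtract (b)·k_3 from -4/13b³ - 7/15a² + 733/780ab + 7/15a + 28/195b → -7/15a² + 13/12ab - ⅓b² + 7/15a
  leading term a²: no divisor's leading term divides it; move -7/15a² to the remainder.
  leading term ab: subtract (-1/18)·h_1 from 13/12ab - ⅓b² + 7/15a → 28/45a - 7/45
  leading term a: no divisor's leading term divides it; move 28/45a to the remainder.
  leading term 1: no divisor's leading term divides it; move -7/45 to the remainder.
  remainder -7/15a² + 28/45a - 7/45 ≠ 0; add k_4 = -7/15a² + 28/45a - 7/45 to the basis.

The other S-polynomials (S(h_2,k_3), S(h_1,k_4), S(h_2,k_4), S(k_3,k_4)) all reduce to 0 modulo the current basis, so we have a Gröbner basis.
Inter-reduce: drop elements whose leading term is divisible by another's, tail-reduce, and make monic.
Reduced Gröbner basis: {a² - 4/3a + ⅓, ab - ⅓b, b² + 7/15a - 13/12b - 7/15}.

Same reduced basis, so the two generating sets span the same ideal.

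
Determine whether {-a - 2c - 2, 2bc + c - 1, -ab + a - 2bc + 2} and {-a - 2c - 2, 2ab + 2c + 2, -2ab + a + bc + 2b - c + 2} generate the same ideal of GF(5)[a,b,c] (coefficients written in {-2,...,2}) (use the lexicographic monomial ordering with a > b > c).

No, the ideals differ.

Since reduced Gröbner bases are canonical representatives of ideals under a given ordering, it suffices to compute and compare them.
Buchberger on the first generating set:
f_1 = -a - 2c - 2, LT = a.
f_2 = 2bc + c - 1, LT = bc.
f_3 = -ab + a - 2bc + 2, LT = ab.

S(f_1,f_3): lcm = ab. S = a + 2b + 2.
  reduce S modulo (f_1, f_2, f_3):
  remainder 2b - 2c ≠ 0; add g_4 = 2b - 2c to the basis.

S(f_2,f_3): lcm = abc. S = -ac + 2a - 2bc^2 + 2c.
  reduce S modulo (f_1, f_2, f_3, g_4):
  remainder -2c^2 - c + 1 ≠ 0; add g_5 = -2c^2 - c + 1 to the basis.

The other S-polynomials (S(f_1,f_2), S(f_1,g_4), S(f_2,g_4), S(f_3,g_4), S(f_1,g_5), S(f_2,g_5), S(f_3,g_5), S(g_4,g_5)) all reduce to 0 modulo the current basis, so we have a Gröbner basis.
Inter-reduce: drop elements whose leading term is divisible by another's, tail-reduce, and make monic.
Reduced Gröbner basis: {a + 2c + 2, b - c, c^2 - 2c + 2}.

Buchberger on the second generating set:
h_1 = -a - 2c - 2, LT = a.
h_2 = 2ab + 2c + 2, LT = ab.
h_3 = -2ab + a + bc + 2b - c + 2, LT = ab.

S(h_1,h_2): lcm = ab. S = 2bc + 2b - c - 1.
  reduce S modulo (h_1, h_2, h_3):
  remainder 2bc + 2b - c - 1 ≠ 0; add k_4 = 2bc + 2b - c - 1 to the basis.

S(h_1,h_3): lcm = ab. S = -2a - 2b + 2c + 1.
  reduce S modulo (h_1, h_2, h_3, k_4):
  remainder -2b + c ≠ 0; add k_5 = -2b + c to the basis.

S(h_3,k_4): lcm = abc. S = -ab - 2a + 2bc^2 - bc - 2c^2 - c.
  reduce S modulo (h_1, h_2, h_3, k_4, k_5):
  remainder -c^2 + 1 ≠ 0; add k_6 = -c^2 + 1 to the basis.

The other S-polynomials (S(h_2,h_3), S(h_1,k_4), S(h_2,k_4), S(h_1,k_5), S(h_2,k_5), S(h_3,k_5), S(k_4,k_5), S(h_1,k_6), S(h_2,k_6), S(h_3,k_6), S(k_4,k_6), S(k_5,k_6)) all reduce to 0 modulo the current basis, so we have a Gröbner basis.
Inter-reduce: drop elements whose leading term is divisible by another's, tail-reduce, and make monic.
Reduced Gröbner basis: {a + 2c + 2, b + 2c, c^2 - 1}.

These differ, so the ideals are not equal.
The choice of monomial ordering does not affect the verdict — as long as both bases are computed under the same ordering, their equality decides ideal equality.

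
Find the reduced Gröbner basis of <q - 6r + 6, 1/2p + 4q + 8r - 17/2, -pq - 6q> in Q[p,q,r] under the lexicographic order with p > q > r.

f_1 = q - 6r + 6, LT = q.
f_2 = 1/2p + 4q + 8r - 17/2, LT = p.
f_3 = -pq - 6q, LT = pq.

S(f_1,f_3): lcm = pq. S = -6pr + 6p - 6q.
  leading term pr: subtract (-12r)·f_2 from -6pr + 6p - 6q → 6p + 48qr - 6q + 96r^2 - 102r
  leading term p: subtract (12)·f_2 from 6p + 48qr - 6q + 96r^2 - 102r → 48qr - 54q + 96r^2 - 198r + 102
  leading term qr: subtract (48r)·f_1 from 48qr - 54q + 96r^2 - 198r + 102 → -54q + 384r^2 - 486r + 102
  leading term q: subtract (-54)·f_1 from -54q + 384r^2 - 486r + 102 → 384r^2 - 810r + 426
  leading term r^2: no divisor's leading term divides it; move 384r^2 to the remainder.
  leading term r: no divisor's leading term divides it; move -810r to the remainder.
  leading term 1: no divisor's leading term divides it; move 426 to the remainder.
  remainder 384r^2 - 810r + 426 ≠ 0; add g_4 = 384r^2 - 810r + 426 to the basis.

The other S-polynomials (S(f_1,f_2), S(f_2,f_3), S(f_1,g_4), S(f_2,g_4), S(f_3,g_4)) all reduce to 0 modulo the current basis, so we have a Gröbner basis.
Inter-reduce: drop elements whose leading term is divisible by another's, tail-reduce, and make monic.

G = {p + 64r - 65, q - 6r + 6, r^2 - 135/64r + 71/64}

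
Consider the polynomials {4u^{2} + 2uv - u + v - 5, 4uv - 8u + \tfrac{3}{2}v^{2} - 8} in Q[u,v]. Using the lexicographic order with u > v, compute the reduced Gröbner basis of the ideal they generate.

G = {u - \tfrac{3}{32}v^{3} + \tfrac{5}{4}v^{2} - 3v + 1, v^{4} - \tfrac{46}{3}v^{3} + \tfrac{188}{3}v^{2} - \tfrac{224}{3}v}

f_1 = 4u^{2} + 2uv - u + v - 5, LT = u^{2}.
f_2 = 4uv - 8u + \tfrac{3}{2}v^{2} - 8, LT = uv.

S(f_1,f_2): lcm = u^{2}v. S = 2u^{2} + \tfrac{1}{8}uv^{2} - \tfrac{1}{4}uv + 2u + \tfrac{1}{4}v^{2} - \tfrac{5}{4}v.
  leading term u^{2}: subtract (\tfrac{1}{2})·f_1 from 2u^{2} + \tfrac{1}{8}uv^{2} - \tfrac{1}{4}uv + 2u + \tfrac{1}{4}v^{2} - \tfrac{5}{4}v → \tfrac{1}{8}uv^{2} - \tfrac{5}{4}uv + \tfrac{5}{2}u + \tfrac{1}{4}v^{2} - \tfrac{7}{4}v + \tfrac{5}{2}
  leading term uv^{2}: subtract (\tfrac{1}{32}v)·f_2 from \tfrac{1}{8}uv^{2} - \tfrac{5}{4}uv + \tfrac{5}{2}u + \tfrac{1}{4}v^{2} - \tfrac{7}{4}v + \tfrac{5}{2} → -uv + \tfrac{5}{2}u - \tfrac{3}{64}v^{3} + \tfrac{1}{4}v^{2} - \tfrac{3}{2}v + \tfrac{5}{2}
  leading term uv: subtract (-\tfrac{1}{4})·f_2 from -uv + \tfrac{5}{2}u - \tfrac{3}{64}v^{3} + \tfrac{1}{4}v^{2} - \tfrac{3}{2}v + \tfrac{5}{2} → \tfrac{1}{2}u - \tfrac{3}{64}v^{3} + \tfrac{5}{8}v^{2} - \tfrac{3}{2}v + \tfrac{1}{2}
  leading term u: no divisor's leading term divides it; move \tfrac{1}{2}u to the remainder.
  leading term v^{3}: no divisor's leading term divides it; move -\tfrac{3}{64}v^{3} to the remainder.
  leading term v^{2}: no divisor's leading term divides it; move \tfrac{5}{8}v^{2} to the remainder.
  leading term v: no divisor's leading term divides it; move -\tfrac{3}{2}v to the remainder.
  leading term 1: no divisor's leading term divides it; move \tfrac{1}{2} to the remainder.
  remainder \tfrac{1}{2}u - \tfrac{3}{64}v^{3} + \tfrac{5}{8}v^{2} - \tfrac{3}{2}v + \tfrac{1}{2} ≠ 0; add g_3 = \tfrac{1}{2}u - \tfrac{3}{64}v^{3} + \tfrac{5}{8}v^{2} - \tfrac{3}{2}v + \tfrac{1}{2} to the basis.

S(f_1,g_3): lcm = u^{2}. S = \tfrac{3}{32}uv^{3} - \tfrac{5}{4}uv^{2} + \tfrac{7}{2}uv - \tfrac{5}{4}u + \tfrac{1}{4}v - \tfrac{5}{4}.
  leading term uv^{3}: subtract (\tfrac{3}{128}v^{2})·f_2 from \tfrac{3}{32}uv^{3} - \tfrac{5}{4}uv^{2} + \tfrac{7}{2}uv - \tfrac{5}{4}u + \tfrac{1}{4}v - \tfrac{5}{4} → -\tfrac{17}{16}uv^{2} + \tfrac{7}{2}uv - \tfrac{5}{4}u - \tfrac{9}{256}v^{4} + \tfrac{3}{16}v^{2} + \tfrac{1}{4}v - \tfrac{5}{4}
  leading term uv^{2}: subtract (-\tfrac{17}{64}v)·f_2 from -\tfrac{17}{16}uv^{2} + \tfrac{7}{2}uv - \tfrac{5}{4}u - \tfrac{9}{256}v^{4} + \tfrac{3}{16}v^{2} + \tfrac{1}{4}v - \tfrac{5}{4} → \tfrac{11}{8}uv - \tfrac{5}{4}u - \tfrac{9}{256}v^{4} + \tfrac{51}{128}v^{3} + \tfrac{3}{16}v^{2} - \tfrac{15}{8}v - \tfrac{5}{4}
  leading term uv: subtract (\tfrac{11}{32})·f_2 from \tfrac{11}{8}uv - \tfrac{5}{4}u - \tfrac{9}{256}v^{4} + \tfrac{51}{128}v^{3} + \tfrac{3}{16}v^{2} - \tfrac{15}{8}v - \tfrac{5}{4} → \tfrac{3}{2}u - \tfrac{9}{256}v^{4} + \tfrac{51}{128}v^{3} - \tfrac{21}{64}v^{2} - \tfrac{15}{8}v + \tfrac{3}{2}
  leading term u: subtract (3)·g_3 from \tfrac{3}{2}u - \tfrac{9}{256}v^{4} + \tfrac{51}{128}v^{3} - \tfrac{21}{64}v^{2} - \tfrac{15}{8}v + \tfrac{3}{2} → -\tfrac{9}{256}v^{4} + \tfrac{69}{128}v^{3} - \tfrac{141}{64}v^{2} + \tfrac{21}{8}v
  leading term v^{4}: no divisor's leading term divides it; move -\tfrac{9}{256}v^{4} to the remainder.
  leading term v^{3}: no divisor's leading term divides it; move \tfrac{69}{128}v^{3} to the remainder.
  leading term v^{2}: no divisor's leading term divides it; move -\tfrac{141}{64}v^{2} to the remainder.
  leading term v: no divisor's leading term divides it; move \tfrac{21}{8}v to the remainder.
  remainder -\tfrac{9}{256}v^{4} + \tfrac{69}{128}v^{3} - \tfrac{141}{64}v^{2} + \tfrac{21}{8}v ≠ 0; add g_4 = -\tfrac{9}{256}v^{4} + \tfrac{69}{128}v^{3} - \tfrac{141}{64}v^{2} + \tfrac{21}{8}v to the basis.

The other S-polynomials (S(f_2,g_3), S(f_1,g_4), S(f_2,g_4), S(g_3,g_4)) all reduce to 0 modulo the current basis, so we have a Gröbner basis.
Inter-reduce: drop elements whose leading term is divisible by another's, tail-reduce, and make monic.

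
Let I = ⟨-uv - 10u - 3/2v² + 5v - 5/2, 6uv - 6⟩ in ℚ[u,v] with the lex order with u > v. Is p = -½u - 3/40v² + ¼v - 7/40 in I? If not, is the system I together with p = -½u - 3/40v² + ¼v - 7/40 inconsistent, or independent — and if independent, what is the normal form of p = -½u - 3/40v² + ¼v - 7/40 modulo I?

-½u - 3/40v² + ¼v - 7/40 lies in I (it reduces to 0).

First compute the reduced Gröbner basis of I by Buchberger's algorithm.
f_1 = -uv - 10u - 3/2v² + 5v - 5/2, LT = uv.
f_2 = 6uv - 6, LT = uv.

S(f_1,f_2): lcm = uv. S = 10u + 3/2v² - 5v + 7/2.
  reduce S modulo (f_1, f_2):
  remainder 10u + 3/2v² - 5v + 7/2 ≠ 0; add h_3 = 10u + 3/2v² - 5v + 7/2 to the basis.

S(f_1,h_3): lcm = uv. S = 10u - 3/20v³ + 2v² - 107/20v + 5/2.
  reduce S modulo (f_1, f_2, h_3):
  remainder -3/20v³ + ½v² - 7/20v - 1 ≠ 0; add h_4 = -3/20v³ + ½v² - 7/20v - 1 to the basis.

The other S-polynomials (S(f_2,h_3), S(f_1,h_4), S(f_2,h_4), S(h_3,h_4)) all reduce to 0 modulo the current basis, so we have a Gröbner basis.
Inter-reduce: drop elements whose leading term is divisible by another's, tail-reduce, and make monic.
Reduced Gröbner basis: {u + 3/20v² - ½v + 7/20, v³ - 10/3v² + 7/3v + 20/3}.
Label its elements g_1 = u + 3/20v² - ½v + 7/20, g_2 = v³ - 10/3v² + 7/3v + 20/3.

Reduce p = -½u - 3/40v² + ¼v - 7/40 modulo G:
  leading term u: subtract (-½)·g_1 from -½u - 3/40v² + ¼v - 7/40 → 0
  normal form = 0.
Since the normal form is 0, p ∈ I.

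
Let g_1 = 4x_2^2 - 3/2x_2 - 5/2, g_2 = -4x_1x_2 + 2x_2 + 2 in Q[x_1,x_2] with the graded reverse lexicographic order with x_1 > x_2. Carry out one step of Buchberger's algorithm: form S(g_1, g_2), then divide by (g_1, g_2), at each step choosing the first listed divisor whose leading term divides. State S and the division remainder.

S(g_1, g_2) = -3/8x_1x_2 + 1/2x_2^2 - 5/8x_1 + 1/2x_2; remainder on division = -5/8x_1 + 1/2x_2 + 1/8.

lcm(LM(g_1), LM(g_2)) = x_1x_2^2.
S = (lcm/LT(g_1))·g_1 − (lcm/LT(g_2))·g_2 = -3/8x_1x_2 + 1/2x_2^2 - 5/8x_1 + 1/2x_2.
Reduce S modulo (g_1, g_2) in that order:
  leading term x_1x_2: subtract (3/32)·g_2 from -3/8x_1x_2 + 1/2x_2^2 - 5/8x_1 + 1/2x_2 → 1/2x_2^2 - 5/8x_1 + 5/16x_2 - 3/16
  leading term x_2^2: subtract (1/8)·g_1 from 1/2x_2^2 - 5/8x_1 + 5/16x_2 - 3/16 → -5/8x_1 + 1/2x_2 + 1/8
  leading term x_1: no divisor's leading term divides it; move -5/8x_1 to the remainder.
  leading term x_2: no divisor's leading term divides it; move 1/2x_2 to the remainder.
  leading term 1: no divisor's leading term divides it; move 1/8 to the remainder.
The remainder -5/8x_1 + 1/2x_2 + 1/8 is nonzero, so it would be added as the next basis element.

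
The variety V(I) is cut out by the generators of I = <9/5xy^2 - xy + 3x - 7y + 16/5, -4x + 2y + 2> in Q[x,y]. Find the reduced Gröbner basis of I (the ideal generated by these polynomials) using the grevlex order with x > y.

f_1 = 9/5xy^2 - xy + 3x - 7y + 16/5, LT = xy^2.
f_2 = -4x + 2y + 2, LT = x.

S(f_1,f_2): lcm = xy^2. S = 1/2y^3 - 5/9xy + 1/2y^2 + 5/3x - 35/9y + 16/9.
  reduce S modulo (f_1, f_2):
  remainder 1/2y^3 + 2/9y^2 - 10/3y + 47/18 ≠ 0; add g_3 = 1/2y^3 + 2/9y^2 - 10/3y + 47/18 to the basis.

The other S-polynomials (S(f_1,g_3), S(f_2,g_3)) all reduce to 0 modulo the current basis, so we have a Gröbner basis.
Inter-reduce: drop elements whose leading term is divisible by another's, tail-reduce, and make monic.

G = {y^3 + 4/9y^2 - 20/3y + 47/9, x - 1/2y - 1/2}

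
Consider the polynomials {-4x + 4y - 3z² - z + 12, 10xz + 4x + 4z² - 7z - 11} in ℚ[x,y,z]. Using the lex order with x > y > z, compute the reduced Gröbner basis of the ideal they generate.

f_1 = -4x + 4y - 3z² - z + 12, LT = x.
f_2 = 10xz + 4x + 4z² - 7z - 11, LT = xz.

S(f_1,f_2): lcm = xz. S = -⅖x - yz + ¾z³ - 3/20z² - 23/10z + 11/10.
  leading term x: subtract (1/10)·f_1 from -⅖x - yz + ¾z³ - 3/20z² - 23/10z + 11/10 → -yz - ⅖y + ¾z³ + 3/20z² - 11/5z - 1/10
  leading term yz: no divisor's leading term divides it; move -yz to the remainder.
  leading term y: no divisor's leading term divides it; move -⅖y to the remainder.
  leading term z³: no divisor's leading term divides it; move ¾z³ to the remainder.
  leading term z²: no divisor's leading term divides it; move 3/20z² to the remainder.
  leading term z: no divisor's leading term divides it; move -11/5z to the remainder.
  leading term 1: no divisor's leading term divides it; move -1/10 to the remainder.
  remainder -yz - ⅖y + ¾z³ + 3/20z² - 11/5z - 1/10 ≠ 0; add g_3 = -yz - ⅖y + ¾z³ + 3/20z² - 11/5z - 1/10 to the basis.

The other S-polynomials (S(f_1,g_3), S(f_2,g_3)) all reduce to 0 modulo the current basis, so we have a Gröbner basis.
Inter-reduce: drop elements whose leading term is divisible by another's, tail-reduce, and make monic.

G = {x - y + ¾z² + ¼z - 3, yz + ⅖y - ¾z³ - 3/20z² + 11/5z + 1/10}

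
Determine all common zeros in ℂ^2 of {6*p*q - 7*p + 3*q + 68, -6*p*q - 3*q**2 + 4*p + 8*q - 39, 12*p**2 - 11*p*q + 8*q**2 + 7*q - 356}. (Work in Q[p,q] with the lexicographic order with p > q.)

Compute a lex Gröbner basis by Buchberger's algorithm.
f_1 = 6*p*q - 7*p + 3*q + 68, LT = p*q.
f_2 = -6*p*q + 4*p - 3*q**2 + 8*q - 39, LT = p*q.
f_3 = 12*p**2 - 11*p*q + 8*q**2 + 7*q - 356, LT = p**2.

S(f_1,f_2): lcm = p*q. S = -1/2*p - 1/2*q**2 + 11/6*q + 29/6.
  reduce S modulo (f_1, f_2, f_3):
  remainder -1/2*p - 1/2*q**2 + 11/6*q + 29/6 ≠ 0; add h_4 = -1/2*p - 1/2*q**2 + 11/6*q + 29/6 to the basis.

S(f_1,f_3): lcm = p**2*q. S = -7/6*p**2 + 11/12*p*q**2 + 1/2*p*q + 34/3*p - 2/3*q**3 - 7/12*q**2 + 89/3*q.
  reduce S modulo (f_1, f_2, f_3, h_4):
  remainder -2/3*q**3 - 877/72*q**2 + 4565/72*q + 899/12 ≠ 0; add h_5 = -2/3*q**3 - 877/72*q**2 + 4565/72*q + 899/12 to the basis.

S(f_2,f_3): lcm = p**2*q. S = -2/3*p**2 + 17/12*p*q**2 - 4/3*p*q + 13/2*p - 2/3*q**3 - 7/12*q**2 + 89/3*q.
  reduce S modulo (f_1, f_2, f_3, h_4, h_5):
  remainder 745/144*q**2 - 5761/216*q - 13757/432 ≠ 0; add h_6 = 745/144*q**2 - 5761/216*q - 13757/432 to the basis.

S(f_1,h_4): lcm = p*q. S = -7/6*p - q**3 + 11/3*q**2 + 61/6*q + 34/3.
  reduce S modulo (f_1, f_2, f_3, h_4, h_5, h_6):
  remainder 1068961/35760*q + 1068961/35760 ≠ 0; add h_7 = 1068961/35760*q + 1068961/35760 to the basis.

The other S-polynomials (S(f_2,h_4), S(f_3,h_4), S(f_1,h_5), S(f_2,h_5), S(f_3,h_5), S(h_4,h_5), S(f_1,h_6), S(f_2,h_6), S(f_3,h_6), S(h_4,h_6), S(h_5,h_6), S(f_1,h_7), S(f_2,h_7), S(f_3,h_7), S(h_4,h_7), S(h_5,h_7), S(h_6,h_7)) all reduce to 0 modulo the current basis, so we have a Gröbner basis.
Inter-reduce: drop elements whose leading term is divisible by another's, tail-reduce, and make monic.
Reduced Gröbner basis: {p - 5, q + 1}.

From the last basis element, q + 1 = 0, so q takes values in {-1}. Each choice, substituted upward through the basis, yields the corresponding point(s) of the solution set.
  q = -1: the earlier basis element becomes p - 5 = 0, giving p = 5 — point (5, -1).

{(5, -1)}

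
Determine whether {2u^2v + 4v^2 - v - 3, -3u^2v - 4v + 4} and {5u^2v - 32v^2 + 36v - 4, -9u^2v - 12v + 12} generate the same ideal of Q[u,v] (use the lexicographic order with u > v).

Yes, the ideals are equal.

Since reduced Gröbner bases are canonical representatives of ideals under a given ordering, it suffices to compute and compare them.
Buchberger on the first generating set:
f_1 = 2u^2v + 4v^2 - v - 3, LT = u^2v.
f_2 = -3u^2v - 4v + 4, LT = u^2v.

S(f_1,f_2): lcm = u^2v. S = 2v^2 - 11/6v - 1/6.
  leading term v^2: no divisor's leading term divides it; move 2v^2 to the remainder.
  leading term v: no divisor's leading term divides it; move -11/6v to the remainder.
  leading term 1: no divisor's leading term divides it; move -1/6 to the remainder.
  remainder 2v^2 - 11/6v - 1/6 ≠ 0; add g_3 = 2v^2 - 11/6v - 1/6 to the basis.

S(f_1,g_3): lcm = u^2v^2. S = 11/12u^2v + 1/12u^2 + 2v^3 - 1/2v^2 - 3/2v.
  leading term u^2v: subtract (11/24)·f_1 from 11/12u^2v + 1/12u^2 + 2v^3 - 1/2v^2 - 3/2v → 1/12u^2 + 2v^3 - 7/3v^2 - 25/24v + 11/8
  leading term u^2: no divisor's leading term divides it; move 1/12u^2 to the remainder.
  leading term v^3: subtract (v)·g_3 from 2v^3 - 7/3v^2 - 25/24v + 11/8 → -1/2v^2 - 7/8v + 11/8
  leading term v^2: subtract (-1/4)·g_3 from -1/2v^2 - 7/8v + 11/8 → -4/3v + 4/3
  leading term v: no divisor's leading term divides it; move -4/3v to the remainder.
  leading term 1: no divisor's leading term divides it; move 4/3 to the remainder.
  remainder 1/12u^2 - 4/3v + 4/3 ≠ 0; add g_4 = 1/12u^2 - 4/3v + 4/3 to the basis.

The other S-polynomials (S(f_2,g_3), S(f_1,g_4), S(f_2,g_4), S(g_3,g_4)) all reduce to 0 modulo the current basis, so we have a Gröbner basis.
Inter-reduce: drop elements whose leading term is divisible by another's, tail-reduce, and make monic.
Reduced Gröbner basis: {u^2 - 16v + 16, v^2 - 11/12v - 1/12}.

Buchberger on the second generating set:
h_1 = 5u^2v - 32v^2 + 36v - 4, LT = u^2v.
h_2 = -9u^2v - 12v + 12, LT = u^2v.

S(h_1,h_2): lcm = u^2v. S = -32/5v^2 + 88/15v + 8/15.
  leading term v^2: no divisor's leading term divides it; move -32/5v^2 to the remainder.
  leading term v: no divisor's leading term divides it; move 88/15v to the remainder.
  leading term 1: no divisor's leading term divides it; move 8/15 to the remainder.
  remainder -32/5v^2 + 88/15v + 8/15 ≠ 0; add k_3 = -32/5v^2 + 88/15v + 8/15 to the basis.

S(h_1,k_3): lcm = u^2v^2. S = 11/12u^2v + 1/12u^2 - 32/5v^3 + 36/5v^2 - 4/5v.
  leading term u^2v: subtract (11/60)·h_1 from 11/12u^2v + 1/12u^2 - 32/5v^3 + 36/5v^2 - 4/5v → 1/12u^2 - 32/5v^3 + 196/15v^2 - 37/5v + 11/15
  leading term u^2: no divisor's leading term divides it; move 1/12u^2 to the remainder.
  leading term v^3: subtract (v)·k_3 from -32/5v^3 + 196/15v^2 - 37/5v + 11/15 → 36/5v^2 - 119/15v + 11/15
  leading term v^2: subtract (-9/8)·k_3 from 36/5v^2 - 119/15v + 11/15 → -4/3v + 4/3
  leading term v: no divisor's leading term divides it; move -4/3v to the remainder.
  leading term 1: no divisor's leading term divides it; move 4/3 to the remainder.
  remainder 1/12u^2 - 4/3v + 4/3 ≠ 0; add k_4 = 1/12u^2 - 4/3v + 4/3 to the basis.

The other S-polynomials (S(h_2,k_3), S(h_1,k_4), S(h_2,k_4), S(k_3,k_4)) all reduce to 0 modulo the current basis, so we have a Gröbner basis.
Inter-reduce: drop elements whose leading term is divisible by another's, tail-reduce, and make monic.
Reduced Gröbner basis: {u^2 - 16v + 16, v^2 - 11/12v - 1/12}.

These coincide, so the ideals are equal.
The same test decides containment: I ⊆ J iff every generator of I reduces to 0 modulo a Gröbner basis of J.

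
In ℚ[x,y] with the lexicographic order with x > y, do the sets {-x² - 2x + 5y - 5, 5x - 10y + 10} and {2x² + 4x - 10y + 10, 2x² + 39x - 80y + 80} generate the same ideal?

Yes, the ideals are equal.

Equality of ideals is decidable: compute both reduced Gröbner bases (unique for the ordering) and check whether they agree.
Buchberger on the first generating set:
f_1 = -x² - 2x + 5y - 5, LT = x².
f_2 = 5x - 10y + 10, LT = x.

S(f_1,f_2): lcm = x². S = 2xy - 5y + 5.
  leading term xy: subtract (⅖y)·f_2 from 2xy - 5y + 5 → 4y² - 9y + 5
  leading term y²: no divisor's leading term divides it; move 4y² to the remainder.
  leading term y: no divisor's leading term divides it; move -9y to the remainder.
  leading term 1: no divisor's leading term divides it; move 5 to the remainder.
  remainder 4y² - 9y + 5 ≠ 0; add g_3 = 4y² - 9y + 5 to the basis.

The other S-polynomials (S(f_1,g_3), S(f_2,g_3)) all reduce to 0 modulo the current basis, so we have a Gröbner basis.
Inter-reduce: drop elements whose leading term is divisible by another's, tail-reduce, and make monic.
Reduced Gröbner basis: {x - 2y + 2, y² - 9/4y + 5/4}.

Buchberger on the second generating set:
h_1 = 2x² + 4x - 10y + 10, LT = x².
h_2 = 2x² + 39x - 80y + 80, LT = x².

S(h_1,h_2): lcm = x². S = -35/2x + 35y - 35.
  leading term x: no divisor's leading term divides it; move -35/2x to the remainder.
  leading term y: no divisor's leading term divides it; move 35y to the remainder.
  leading term 1: no divisor's leading term divides it; move -35 to the remainder.
  remainder -35/2x + 35y - 35 ≠ 0; add k_3 = -35/2x + 35y - 35 to the basis.

S(h_1,k_3): lcm = x². S = 2xy - 5y + 5.
  leading term xy: subtract (-4/35y)·k_3 from 2xy - 5y + 5 → 4y² - 9y + 5
  leading term y²: no divisor's leading term divides it; move 4y² to the remainder.
  leading term y: no divisor's leading term divides it; move -9y to the remainder.
  leading term 1: no divisor's leading term divides it; move 5 to the remainder.
  remainder 4y² - 9y + 5 ≠ 0; add k_4 = 4y² - 9y + 5 to the basis.

The other S-polynomials (S(h_2,k_3), S(h_1,k_4), S(h_2,k_4), S(k_3,k_4)) all reduce to 0 modulo the current basis, so we have a Gröbner basis.
Inter-reduce: drop elements whose leading term is divisible by another's, tail-reduce, and make monic.
Reduced Gröbner basis: {x - 2y + 2, y² - 9/4y + 5/4}.

Same reduced basis, so the two generating sets span the same ideal.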